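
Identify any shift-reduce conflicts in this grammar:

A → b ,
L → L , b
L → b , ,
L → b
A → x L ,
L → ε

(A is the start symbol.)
Augment with A' → A and build the canonical LR(0) collection (I0 = CLOSURE({[A' → . A]}), then GOTO on every symbol after a dot until no new states appear). It has 11 states:
  I0: { [A → . b ,], [A → . x L ,], [A' → . A] }  — shift
  I1: { [A' → A .] }  — accept
  I2: { [A → b . ,] }  — shift
  I3: { [A → x . L ,], [L → . L , b], [L → . b , ,], [L → . b], [L → .] }  — shift, reduce
  I4: { [A → x L . ,], [L → L . , b] }  — shift
  I5: { [L → b . , ,], [L → b .] }  — shift, reduce
  I6: { [L → b , . ,] }  — shift
  I7: { [L → b , , .] }  — reduce
  I8: { [A → x L , .], [L → L , . b] }  — shift, reduce
  I9: { [L → L , b .] }  — reduce
  I10: { [A → b , .] }  — reduce

I3 contains reduce item [L → .] and shift items [L → . b], [L → . b , ,] — shift-reduce conflict.
I5 contains reduce item [L → b .] and shift item [L → b . , ,] — shift-reduce conflict.
I8 contains reduce item [A → x L , .] and shift item [L → L , . b] — shift-reduce conflict.

Answer: Yes — I3: [L → .] vs [L → . b]; I5: [L → b .] vs [L → b . , ,]; I8: [A → x L , .] vs [L → L , . b]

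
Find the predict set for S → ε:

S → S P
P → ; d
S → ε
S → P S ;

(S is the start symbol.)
PREDICT(S → ε) = (FIRST(RHS) \ {ε}) ∪ (FOLLOW(S) if ε ∈ FIRST(RHS), i.e. RHS ⇒* ε)
The right-hand side is ε (FIRST(ε) = { ε }), so the predict set is FOLLOW(S) = { $, ';' }
PREDICT(S → ε) = { $, ';' }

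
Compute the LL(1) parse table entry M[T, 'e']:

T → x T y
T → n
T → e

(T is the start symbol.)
T → e

To find M[T, 'e'], we find productions for T where 'e' is in the predict set (PREDICT(N → α) = (FIRST(α) \ {ε}) ∪ (FOLLOW(N) if α ⇒* ε)).

T → x T y: PREDICT = { 'x' }
T → n: PREDICT = { 'n' }
T → e: PREDICT = { 'e' }
  'e' is in predict set, so this production goes in M[T, 'e']

M[T, 'e'] = T → e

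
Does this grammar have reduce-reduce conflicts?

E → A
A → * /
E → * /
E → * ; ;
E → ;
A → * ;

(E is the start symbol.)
Yes — I5: [A → * / .] vs [E → * / .]

A reduce-reduce conflict occurs when an LR(0) state has two complete items [A → α .] and [B → β .] — both call for a reduction, and with no lookahead the parser cannot choose between them.

Augment with E' → E and build the canonical LR(0) collection (I0 = CLOSURE({[E' → . E]}), then GOTO on every symbol after a dot until no new states appear). It has 8 states:
  I0: { [A → . * /], [A → . * ;], [E → . * /], [E → . * ; ;], [E → . ;], [E → . A], [E' → . E] }  — shift
  I1: { [A → * . /], [A → * . ;], [E → * . /], [E → * . ; ;] }  — shift
  I2: { [E → ; .] }  — reduce
  I3: { [E → A .] }  — reduce
  I4: { [E' → E .] }  — accept
  I5: { [A → * / .], [E → * / .] }  — 2 reduces
  I6: { [A → * ; .], [E → * ; . ;] }  — shift, reduce
  I7: { [E → * ; ; .] }  — reduce

I5 contains complete items [A → * / .], [E → * / .] — reduce-reduce conflict.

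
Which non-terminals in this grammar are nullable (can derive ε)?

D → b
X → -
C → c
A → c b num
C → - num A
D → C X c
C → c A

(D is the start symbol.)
None

There are no ε-productions, so no non-terminal can derive ε.
No non-terminals are nullable.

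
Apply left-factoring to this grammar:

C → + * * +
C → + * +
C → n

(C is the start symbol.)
C → + * C'
C' → * +
C' → +
C → n

Left-factoring transforms A → αβ₁ | αβ₂ into A → αA' and A' → β₁ | β₂
(α is the longest common prefix among the alternatives). Repeat until
no nonterminal has two alternatives with a common prefix.

Round 1: C has alternatives sharing prefix '+ *'. Introduce C': C → + * C'
  Add: C' → * +
  Add: C' → +

No remaining common prefixes — done.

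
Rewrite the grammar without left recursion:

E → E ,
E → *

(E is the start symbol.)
E → * E'
E' → , E'
E' → ε

E is directly left-recursive. The standard transformation for
  A → A α₁ | ... | A α_m | β₁ | ... | β_n
is
  A  → β₁ A' | ... | β_n A'
  A' → α₁ A' | ... | α_m A' | ε

E → * becomes E → * E'
E → E , becomes E' → , E'
Add E' → ε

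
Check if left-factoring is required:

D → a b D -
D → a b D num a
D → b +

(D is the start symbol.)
Yes, D has productions with common prefix 'a b D'

Left-factoring is needed when two productions for the same non-terminal
share a common prefix on the right-hand side.

Productions for D:
  D → a b D -
  D → a b D num a
  D → b +

Found common prefix 'a b D' in productions for D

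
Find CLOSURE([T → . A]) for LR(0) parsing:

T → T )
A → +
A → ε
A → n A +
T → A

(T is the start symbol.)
Start with: [T → . A]
  [T → . A] has the dot before A: add [A → . +], [A → .], [A → . n A +]
No further items can be added.

CLOSURE = { [A → . +], [A → . n A +], [A → .], [T → . A] }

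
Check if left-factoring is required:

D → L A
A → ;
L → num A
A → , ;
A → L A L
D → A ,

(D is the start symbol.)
No, left-factoring is not needed

Left-factoring is needed when two productions for the same non-terminal
share a common prefix on the right-hand side.

Productions for D:
  D → L A
  D → A ,
Productions for A:
  A → ;
  A → , ;
  A → L A L

No common prefixes found.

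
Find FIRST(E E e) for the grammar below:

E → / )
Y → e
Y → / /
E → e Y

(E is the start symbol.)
FIRST sets of the non-terminals involved (from the grammar, by fixed-point iteration):
  FIRST(E) = { '/', 'e' }

To compute FIRST(E E e), process the symbols left to right:
Symbol E is a non-terminal. Add FIRST(E) \ {ε} = { '/', 'e' }
E is not nullable (ε ∉ FIRST(E)), so stop here.
FIRST(E E e) = { '/', 'e' }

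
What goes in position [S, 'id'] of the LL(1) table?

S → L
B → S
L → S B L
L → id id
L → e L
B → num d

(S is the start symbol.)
S → L

To find M[S, 'id'], we find productions for S where 'id' is in the predict set (PREDICT(N → α) = (FIRST(α) \ {ε}) ∪ (FOLLOW(N) if α ⇒* ε)).

Relevant sets:
  FIRST(L) = { 'e', 'id' }

S → L: PREDICT = { 'e', 'id' }
  'id' is in predict set, so this production goes in M[S, 'id']

M[S, 'id'] = S → L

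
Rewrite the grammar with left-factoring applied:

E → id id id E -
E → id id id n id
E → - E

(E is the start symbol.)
E → id id id E'
E' → E -
E' → n id
E → - E

Left-factoring transforms A → αβ₁ | αβ₂ into A → αA' and A' → β₁ | β₂
(α is the longest common prefix among the alternatives). Repeat until
no nonterminal has two alternatives with a common prefix.

Round 1: E has alternatives sharing prefix 'id id id'. Introduce E': E → id id id E'
  Add: E' → E -
  Add: E' → n id

No remaining common prefixes — done.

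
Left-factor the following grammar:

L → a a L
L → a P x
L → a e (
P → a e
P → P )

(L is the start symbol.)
Left-factoring transforms A → αβ₁ | αβ₂ into A → αA' and A' → β₁ | β₂
(α is the longest common prefix among the alternatives). Repeat until
no nonterminal has two alternatives with a common prefix.

Round 1: L has alternatives sharing prefix 'a'. Introduce L': L → a L'
  Add: L' → a L
  Add: L' → P x
  Add: L' → e (

No remaining common prefixes — done.

Resulting grammar:
L → a L'
L' → a L
L' → P x
L' → e (
P → a e
P → P )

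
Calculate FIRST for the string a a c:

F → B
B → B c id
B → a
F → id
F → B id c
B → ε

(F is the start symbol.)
{ 'a' }

To compute FIRST(a a c), process the symbols left to right:
Symbol a is a terminal. Add 'a' and stop.
FIRST(a a c) = { 'a' }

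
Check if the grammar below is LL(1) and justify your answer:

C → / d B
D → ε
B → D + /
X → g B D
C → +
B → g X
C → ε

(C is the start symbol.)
A grammar is LL(1) if for each non-terminal N with multiple productions, the predict sets of those productions are pairwise disjoint, where PREDICT(N → α) = (FIRST(α) \ {ε}) ∪ (FOLLOW(N) if α ⇒* ε).

Relevant sets:
  FIRST(D) = { ε }
  FOLLOW(C) = { $ }

For C:
  PREDICT(C → '/' d B) = { '/' }
  PREDICT(C → '+') = { '+' }
  PREDICT(C → ε) = { $ }
For B:
  PREDICT(B → D '+' '/') = { '+' }
  PREDICT(B → g X) = { 'g' }
D, X have a single production, so nothing to check there.

All predict sets are disjoint. The grammar IS LL(1).

Answer: Yes, the grammar is LL(1).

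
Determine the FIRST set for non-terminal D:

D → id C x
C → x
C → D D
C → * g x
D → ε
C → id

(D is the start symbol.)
To compute FIRST(D), examine every production with D on the left-hand side, reading each right-hand side left to right until a non-nullable symbol is reached.

From D → id C x:
  - id is a terminal: add 'id' and stop
From D → ε:
  - ε-production, so ε ∈ FIRST(D)

Collecting: FIRST(D) = { 'id', ε }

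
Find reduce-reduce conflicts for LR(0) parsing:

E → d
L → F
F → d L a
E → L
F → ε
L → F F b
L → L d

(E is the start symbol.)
A reduce-reduce conflict occurs when an LR(0) state has two complete items [A → α .] and [B → β .] — both call for a reduction, and with no lookahead the parser cannot choose between them.

Augment with E' → E and build the canonical LR(0) collection (I0 = CLOSURE({[E' → . E]}), then GOTO on every symbol after a dot until no new states appear). It has 11 states:
  I0: { [E → . L], [E → . d], [E' → . E], [F → . d L a], [F → .], [L → . F F b], [L → . F], [L → . L d] }  — shift, reduce
  I1: { [E' → E .] }  — accept
  I2: { [F → . d L a], [F → .], [L → F . F b], [L → F .] }  — shift, 2 reduces
  I3: { [E → L .], [L → L . d] }  — shift, reduce
  I4: { [E → d .], [F → . d L a], [F → .], [F → d . L a], [L → . F F b], [L → . F], [L → . L d] }  — shift, 2 reduces
  I5: { [F → d L . a], [L → L . d] }  — shift
  I6: { [F → . d L a], [F → .], [F → d . L a], [L → . F F b], [L → . F], [L → . L d] }  — shift, reduce
  I7: { [F → d L a .] }  — reduce
  I8: { [L → L d .] }  — reduce
  I9: { [L → F F . b] }  — shift
  I10: { [L → F F b .] }  — reduce

I2 contains complete items [F → .], [L → F .] — reduce-reduce conflict.
I4 contains complete items [E → d .], [F → .] — reduce-reduce conflict.

Answer: Yes — I2: [F → .] vs [L → F .]; I4: [E → d .] vs [F → .]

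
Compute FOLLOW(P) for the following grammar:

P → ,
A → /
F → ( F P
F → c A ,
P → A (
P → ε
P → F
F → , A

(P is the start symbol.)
To compute FOLLOW(P), find every occurrence of P on a right-hand side N → α P β: add FIRST(β) \ {ε}, and if β is empty or nullable also add FOLLOW(N). Iterate to a fixed point.

P is the start symbol, so $ ∈ FOLLOW(P).
In F → ( F P: P is at the end, add FOLLOW(F)

The FOLLOW sets referred to above (computed the same way, to a fixed point):
  FOLLOW(F) = { $, '(', ',', '/', 'c' }

Taking the union: FOLLOW(P) = { $, '(', ',', '/', 'c' }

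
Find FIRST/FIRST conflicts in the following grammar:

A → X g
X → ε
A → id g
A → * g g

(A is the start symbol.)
No FIRST/FIRST conflicts.

FIRST sets of the non-terminals at (or reachable through a nullable prefix from) the front of some alternative:
  FIRST(X) = { ε }

Productions for A:
  A → X g: FIRST = { 'g' }
  A → id g: FIRST = { 'id' }
  A → * g g: FIRST = { '*' }
X has only one production, so no FIRST/FIRST conflict is possible there.

All alternatives of each non-terminal have pairwise disjoint FIRST sets.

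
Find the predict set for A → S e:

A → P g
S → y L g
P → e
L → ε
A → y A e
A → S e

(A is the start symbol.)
PREDICT(A → S e) = (FIRST(RHS) \ {ε}) ∪ (FOLLOW(A) if ε ∈ FIRST(RHS), i.e. RHS ⇒* ε)
FIRST(S) = { 'y' }
FIRST(S e) = { 'y' }
ε ∉ FIRST(S e), so FOLLOW(A) is not added.
PREDICT(A → S e) = { 'y' }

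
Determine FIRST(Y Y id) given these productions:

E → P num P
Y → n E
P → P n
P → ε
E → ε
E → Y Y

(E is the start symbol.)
{ 'n' }

FIRST sets of the non-terminals involved (from the grammar, by fixed-point iteration):
  FIRST(Y) = { 'n' }

To compute FIRST(Y Y id), process the symbols left to right:
Symbol Y is a non-terminal. Add FIRST(Y) \ {ε} = { 'n' }
Y is not nullable (ε ∉ FIRST(Y)), so stop here.
FIRST(Y Y id) = { 'n' }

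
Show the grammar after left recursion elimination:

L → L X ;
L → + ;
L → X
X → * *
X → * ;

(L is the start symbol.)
L is directly left-recursive. The standard transformation for
  A → A α₁ | ... | A α_m | β₁ | ... | β_n
is
  A  → β₁ A' | ... | β_n A'
  A' → α₁ A' | ... | α_m A' | ε

L → + ; becomes L → + ; L'
L → X becomes L → X L'
L → L X ; becomes L' → X ; L'
Add L' → ε

Productions for other non-terminals are unchanged:
  X → * *
  X → * ;

Resulting grammar:
L → + ; L'
L → X L'
L' → X ; L'
L' → ε
X → * *
X → * ;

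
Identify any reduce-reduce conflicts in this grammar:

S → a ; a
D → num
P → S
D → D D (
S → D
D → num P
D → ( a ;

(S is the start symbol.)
No reduce-reduce conflicts

Augment with S' → S and build the canonical LR(0) collection (I0 = CLOSURE({[S' → . S]}), then GOTO on every symbol after a dot until no new states appear). It has 14 states:
  I0: { [D → . ( a ;], [D → . D D (], [D → . num P], [D → . num], [S → . D], [S → . a ; a], [S' → . S] }  — shift
  I1: { [D → ( . a ;] }  — shift
  I2: { [D → . ( a ;], [D → . D D (], [D → . num P], [D → . num], [D → D . D (], [S → D .] }  — shift, reduce
  I3: { [S' → S .] }  — accept
  I4: { [S → a . ; a] }  — shift
  I5: { [D → . ( a ;], [D → . D D (], [D → . num P], [D → . num], [D → num . P], [D → num .], [P → . S], [S → . D], [S → . a ; a] }  — shift, reduce
  I6: { [D → num P .] }  — reduce
  I7: { [P → S .] }  — reduce
  I8: { [S → a ; . a] }  — shift
  I9: { [S → a ; a .] }  — reduce
  I10: { [D → . ( a ;], [D → . D D (], [D → . num P], [D → . num], [D → D . D (], [D → D D . (] }  — shift
  I11: { [D → ( . a ;], [D → D D ( .] }  — shift, reduce
  I12: { [D → ( a . ;] }  — shift
  I13: { [D → ( a ; .] }  — reduce

No state contains more than one complete item.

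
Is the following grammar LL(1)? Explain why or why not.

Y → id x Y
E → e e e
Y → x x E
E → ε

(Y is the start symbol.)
A grammar is LL(1) if for each non-terminal N with multiple productions, the predict sets of those productions are pairwise disjoint, where PREDICT(N → α) = (FIRST(α) \ {ε}) ∪ (FOLLOW(N) if α ⇒* ε).

Relevant sets:
  FOLLOW(E) = { $ }

For Y:
  PREDICT(Y → id x Y) = { 'id' }
  PREDICT(Y → x x E) = { 'x' }
For E:
  PREDICT(E → e e e) = { 'e' }
  PREDICT(E → ε) = { $ }

All predict sets are disjoint. The grammar IS LL(1).

Answer: Yes, the grammar is LL(1).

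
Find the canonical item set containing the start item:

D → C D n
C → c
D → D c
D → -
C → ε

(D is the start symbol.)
First, augment the grammar with D' → D
I₀ = CLOSURE({ [D' → . D] }):
  [D' → . D] has the dot before D: add [D → . C D n], [D → . D c], [D → . -]
  [D → . C D n] has the dot before C: add [C → . c], [C → .]
No further items can be added.

I₀ = { [C → . c], [C → .], [D → . -], [D → . C D n], [D → . D c], [D' → . D] }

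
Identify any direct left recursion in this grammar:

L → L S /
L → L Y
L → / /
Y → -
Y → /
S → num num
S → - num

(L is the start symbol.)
Yes, L is left-recursive

Direct left recursion occurs when N → N α for some non-terminal N (the right-hand side begins with the left-hand side itself).

L → L S /: LEFT RECURSIVE (starts with L)
L → L Y: LEFT RECURSIVE (starts with L)
L → / /: starts with '/'
Y → -: starts with '-'
Y → /: starts with '/'
S → num num: starts with num
S → - num: starts with '-'

The grammar has direct left recursion on: L.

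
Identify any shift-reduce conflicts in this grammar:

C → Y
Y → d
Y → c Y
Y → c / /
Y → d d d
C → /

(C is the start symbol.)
A shift-reduce conflict occurs when an LR(0) state has both:
  - a complete (reduce) item [A → α .] (dot at the end), and
  - a shift item [B → β . c γ] (dot before a terminal).

Augment with C' → C and build the canonical LR(0) collection (I0 = CLOSURE({[C' → . C]}), then GOTO on every symbol after a dot until no new states appear). It has 11 states:
  I0: { [C → . /], [C → . Y], [C' → . C], [Y → . c / /], [Y → . c Y], [Y → . d d d], [Y → . d] }  — shift
  I1: { [C → / .] }  — reduce
  I2: { [C' → C .] }  — accept
  I3: { [C → Y .] }  — reduce
  I4: { [Y → . c / /], [Y → . c Y], [Y → . d d d], [Y → . d], [Y → c . / /], [Y → c . Y] }  — shift
  I5: { [Y → d . d d], [Y → d .] }  — shift, reduce
  I6: { [Y → d d . d] }  — shift
  I7: { [Y → d d d .] }  — reduce
  I8: { [Y → c / . /] }  — shift
  I9: { [Y → c Y .] }  — reduce
  I10: { [Y → c / / .] }  — reduce

I5 contains reduce item [Y → d .] and shift item [Y → d . d d] — shift-reduce conflict.

Answer: Yes — I5: [Y → d .] vs [Y → d . d d]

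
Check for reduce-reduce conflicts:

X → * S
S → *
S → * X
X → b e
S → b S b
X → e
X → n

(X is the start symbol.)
A reduce-reduce conflict occurs when an LR(0) state has two complete items [A → α .] and [B → β .] — both call for a reduction, and with no lookahead the parser cannot choose between them.

Augment with X' → X and build the canonical LR(0) collection (I0 = CLOSURE({[X' → . X]}), then GOTO on every symbol after a dot until no new states appear). It has 13 states:
  I0: { [X → . * S], [X → . b e], [X → . e], [X → . n], [X' → . X] }  — shift
  I1: { [S → . * X], [S → . *], [S → . b S b], [X → * . S] }  — shift
  I2: { [X' → X .] }  — accept
  I3: { [X → b . e] }  — shift
  I4: { [X → e .] }  — reduce
  I5: { [X → n .] }  — reduce
  I6: { [X → b e .] }  — reduce
  I7: { [S → * . X], [S → * .], [X → . * S], [X → . b e], [X → . e], [X → . n] }  — shift, reduce
  I8: { [X → * S .] }  — reduce
  I9: { [S → . * X], [S → . *], [S → . b S b], [S → b . S b] }  — shift
  I10: { [S → b S . b] }  — shift
  I11: { [S → b S b .] }  — reduce
  I12: { [S → * X .] }  — reduce

No state contains more than one complete item.

Answer: No reduce-reduce conflicts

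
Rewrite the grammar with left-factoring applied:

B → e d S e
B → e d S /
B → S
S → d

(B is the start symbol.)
Left-factoring transforms A → αβ₁ | αβ₂ into A → αA' and A' → β₁ | β₂
(α is the longest common prefix among the alternatives). Repeat until
no nonterminal has two alternatives with a common prefix.

Round 1: B has alternatives sharing prefix 'e d S'. Introduce B': B → e d S B'
  Add: B' → e
  Add: B' → /

No remaining common prefixes — done.

Resulting grammar:
B → e d S B'
B' → e
B' → /
B → S
S → d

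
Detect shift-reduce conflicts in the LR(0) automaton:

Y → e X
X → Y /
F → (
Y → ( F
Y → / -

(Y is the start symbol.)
A shift-reduce conflict occurs when an LR(0) state has both:
  - a complete (reduce) item [A → α .] (dot at the end), and
  - a shift item [B → β . c γ] (dot before a terminal).

Augment with Y' → Y and build the canonical LR(0) collection (I0 = CLOSURE({[Y' → . Y]}), then GOTO on every symbol after a dot until no new states appear). It has 11 states:
  I0: { [Y → . ( F], [Y → . / -], [Y → . e X], [Y' → . Y] }  — shift
  I1: { [F → . (], [Y → ( . F] }  — shift
  I2: { [Y → / . -] }  — shift
  I3: { [Y' → Y .] }  — accept
  I4: { [X → . Y /], [Y → . ( F], [Y → . / -], [Y → . e X], [Y → e . X] }  — shift
  I5: { [Y → e X .] }  — reduce
  I6: { [X → Y . /] }  — shift
  I7: { [X → Y / .] }  — reduce
  I8: { [Y → / - .] }  — reduce
  I9: { [F → ( .] }  — reduce
  I10: { [Y → ( F .] }  — reduce

No state contains both a complete item and a shift item.

Answer: No shift-reduce conflicts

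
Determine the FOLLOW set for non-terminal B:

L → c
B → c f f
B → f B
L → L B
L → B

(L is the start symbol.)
To compute FOLLOW(B), find every occurrence of B on a right-hand side N → α B β: add FIRST(β) \ {ε}, and if β is empty or nullable also add FOLLOW(N). Iterate to a fixed point.

In B → f B: B is at the end; this adds FOLLOW(B) to itself — nothing new
In L → L B: B is at the end, add FOLLOW(L)
In L → B: B is at the end, add FOLLOW(L)

The FOLLOW sets referred to above (computed the same way, to a fixed point):
  FOLLOW(L) = { $, 'c', 'f' }

Taking the union: FOLLOW(B) = { $, 'c', 'f' }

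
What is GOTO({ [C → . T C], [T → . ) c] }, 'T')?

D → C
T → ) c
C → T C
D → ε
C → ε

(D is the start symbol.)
GOTO(I, 'T') = CLOSURE({ [A → αX.β] : [A → α.Xβ] ∈ I, X = 'T' })

Items with dot before 'T', with the dot advanced:
  [C → . T C] → [C → T . C]
Closure of the advanced items:
  [C → T . C] has the dot before C: add [C → . T C], [C → .]
  [C → . T C] has the dot before T: add [T → . ) c]

GOTO = { [C → . T C], [C → .], [C → T . C], [T → . ) c] }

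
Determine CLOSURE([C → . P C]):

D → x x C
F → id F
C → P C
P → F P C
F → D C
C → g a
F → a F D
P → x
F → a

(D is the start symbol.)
{ [C → . P C], [D → . x x C], [F → . D C], [F → . a F D], [F → . a], [F → . id F], [P → . F P C], [P → . x] }

Start with: [C → . P C]
  [C → . P C] has the dot before P: add [P → . F P C], [P → . x]
  [P → . F P C] has the dot before F: add [F → . id F], [F → . D C], [F → . a F D], [F → . a]
  [F → . D C] has the dot before D: add [D → . x x C]
No further items can be added.

CLOSURE = { [C → . P C], [D → . x x C], [F → . D C], [F → . a F D], [F → . a], [F → . id F], [P → . F P C], [P → . x] }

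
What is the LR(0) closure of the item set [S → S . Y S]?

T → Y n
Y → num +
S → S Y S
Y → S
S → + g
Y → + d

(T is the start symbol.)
{ [S → . + g], [S → . S Y S], [S → S . Y S], [Y → . + d], [Y → . S], [Y → . num +] }

Start with: [S → S . Y S]
  [S → S . Y S] has the dot before Y: add [Y → . num +], [Y → . S], [Y → . + d]
  [Y → . S] has the dot before S: add [S → . S Y S], [S → . + g]
No further items can be added.

CLOSURE = { [S → . + g], [S → . S Y S], [S → S . Y S], [Y → . + d], [Y → . S], [Y → . num +] }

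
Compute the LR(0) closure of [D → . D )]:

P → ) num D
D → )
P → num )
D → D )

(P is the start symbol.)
{ [D → . )], [D → . D )] }

To compute CLOSURE, for each item [A → α.Bβ] where B is a non-terminal, add [B → .γ] for all productions B → γ; repeat for the newly added items until nothing changes.

Start with: [D → . D )]
  [D → . D )] has the dot before D: add [D → . )]
No further items can be added.

CLOSURE = { [D → . )], [D → . D )] }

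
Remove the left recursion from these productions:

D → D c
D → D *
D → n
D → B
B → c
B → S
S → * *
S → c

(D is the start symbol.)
D → n D'
D → B D'
D' → c D'
D' → * D'
D' → ε
B → c
B → S
S → * *
S → c

D is directly left-recursive. The standard transformation for
  A → A α₁ | ... | A α_m | β₁ | ... | β_n
is
  A  → β₁ A' | ... | β_n A'
  A' → α₁ A' | ... | α_m A' | ε

D → n becomes D → n D'
D → B becomes D → B D'
D → D c becomes D' → c D'
D → D * becomes D' → * D'
Add D' → ε

Productions for other non-terminals are unchanged:
  B → c
  B → S
  S → * *
  S → c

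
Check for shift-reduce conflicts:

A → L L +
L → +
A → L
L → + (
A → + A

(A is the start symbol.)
Yes — I1: [L → + .] vs [A → . + A]; I3: [A → L .] vs [L → . +]; I4: [L → + .] vs [L → + . (]

Augment with A' → A and build the canonical LR(0) collection (I0 = CLOSURE({[A' → . A]}), then GOTO on every symbol after a dot until no new states appear). It has 9 states:
  I0: { [A → . + A], [A → . L L +], [A → . L], [A' → . A], [L → . + (], [L → . +] }  — shift
  I1: { [A → + . A], [A → . + A], [A → . L L +], [A → . L], [L → + . (], [L → + .], [L → . + (], [L → . +] }  — shift, reduce
  I2: { [A' → A .] }  — accept
  I3: { [A → L . L +], [A → L .], [L → . + (], [L → . +] }  — shift, reduce
  I4: { [L → + . (], [L → + .] }  — shift, reduce
  I5: { [A → L L . +] }  — shift
  I6: { [A → L L + .] }  — reduce
  I7: { [L → + ( .] }  — reduce
  I8: { [A → + A .] }  — reduce

I1 contains reduce item [L → + .] and shift items [A → . + A], [L → . +], [L → . + (], [L → + . (] — shift-reduce conflict.
I3 contains reduce item [A → L .] and shift items [L → . +], [L → . + (] — shift-reduce conflict.
I4 contains reduce item [L → + .] and shift item [L → + . (] — shift-reduce conflict.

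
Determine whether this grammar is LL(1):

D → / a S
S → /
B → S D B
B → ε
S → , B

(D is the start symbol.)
No. Predict set conflict for B: { ',', '/' }

Relevant sets:
  FIRST(S) = { ',', '/' }
  FOLLOW(B) = { $, ',', '/' }

For S:
  PREDICT(S → '/') = { '/' }
  PREDICT(S → ',' B) = { ',' }
For B:
  PREDICT(B → S D B) = { ',', '/' }
  PREDICT(B → ε) = { $, ',', '/' }
D has a single production, so nothing to check there.

Conflict found: Predict set conflict for B: { ',', '/' }
The grammar is NOT LL(1).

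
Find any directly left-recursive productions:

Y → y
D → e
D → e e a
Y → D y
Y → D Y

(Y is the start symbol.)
No direct left recursion

Y → y: starts with y
D → e: starts with e
D → e e a: starts with e
Y → D y: starts with D
Y → D Y: starts with D

No direct left recursion found.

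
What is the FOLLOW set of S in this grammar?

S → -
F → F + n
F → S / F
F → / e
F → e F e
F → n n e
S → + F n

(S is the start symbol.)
{ $, '/' }

To compute FOLLOW(S), find every occurrence of S on a right-hand side N → α S β: add FIRST(β) \ {ε}, and if β is empty or nullable also add FOLLOW(N). Iterate to a fixed point.

S is the start symbol, so $ ∈ FOLLOW(S).
In F → S / F: S is followed by '/' F, add FIRST('/' F) \ {ε} = { '/' }

Taking the union: FOLLOW(S) = { $, '/' }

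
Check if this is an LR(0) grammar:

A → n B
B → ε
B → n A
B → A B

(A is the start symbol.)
No. Shift-reduce conflict between [B → .] and [A → . n B]

A grammar is LR(0) if no state in the canonical LR(0) collection has:
  - both a shift item (dot before a terminal) and a complete item (shift-reduce conflict), or
  - two or more complete items (reduce-reduce conflict; the accept item [A' → A .] counts as a complete item here).

Augment with A' → A and build the canonical LR(0) collection (I0 = CLOSURE({[A' → . A]}), then GOTO on every symbol after a dot until no new states appear). It has 8 states:
  I0: { [A → . n B], [A' → . A] }  — shift
  I1: { [A' → A .] }  — accept
  I2: { [A → . n B], [A → n . B], [B → . A B], [B → . n A], [B → .] }  — shift, reduce
  I3: { [A → . n B], [B → . A B], [B → . n A], [B → .], [B → A . B] }  — shift, reduce
  I4: { [A → n B .] }  — reduce
  I5: { [A → . n B], [A → n . B], [B → . A B], [B → . n A], [B → .], [B → n . A] }  — shift, reduce
  I6: { [A → . n B], [B → . A B], [B → . n A], [B → .], [B → A . B], [B → n A .] }  — shift, 2 reduces
  I7: { [B → A B .] }  — reduce

Conflict in state I2:
  Shift-reduce conflict between [B → .] and [A → . n B]
So the grammar is NOT LR(0).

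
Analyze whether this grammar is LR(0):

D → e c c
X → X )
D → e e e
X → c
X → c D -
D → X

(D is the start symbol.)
Augment with D' → D and build the canonical LR(0) collection (I0 = CLOSURE({[D' → . D]}), then GOTO on every symbol after a dot until no new states appear). It has 12 states:
  I0: { [D → . X], [D → . e c c], [D → . e e e], [D' → . D], [X → . X )], [X → . c D -], [X → . c] }  — shift
  I1: { [D' → D .] }  — accept
  I2: { [D → X .], [X → X . )] }  — shift, reduce
  I3: { [D → . X], [D → . e c c], [D → . e e e], [X → . X )], [X → . c D -], [X → . c], [X → c . D -], [X → c .] }  — shift, reduce
  I4: { [D → e . c c], [D → e . e e] }  — shift
  I5: { [D → e c . c] }  — shift
  I6: { [D → e e . e] }  — shift
  I7: { [D → e e e .] }  — reduce
  I8: { [D → e c c .] }  — reduce
  I9: { [X → c D . -] }  — shift
  I10: { [X → c D - .] }  — reduce
  I11: { [X → X ) .] }  — reduce

Conflict in state I2:
  Shift-reduce conflict between [D → X .] and [X → X . )]
So the grammar is NOT LR(0).

Answer: No. Shift-reduce conflict between [D → X .] and [X → X . )]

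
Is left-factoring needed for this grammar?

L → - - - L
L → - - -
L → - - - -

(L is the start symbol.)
Yes, L has productions with common prefix '- - -'

Left-factoring is needed when two productions for the same non-terminal
share a common prefix on the right-hand side.

Productions for L:
  L → - - - L
  L → - - -
  L → - - - -

Found common prefix '- - -' in productions for L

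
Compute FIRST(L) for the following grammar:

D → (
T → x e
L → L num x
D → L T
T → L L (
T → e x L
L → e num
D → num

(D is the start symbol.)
To compute FIRST(L), examine every production with L on the left-hand side, reading each right-hand side left to right until a non-nullable symbol is reached.

From L → L num x:
  - L is the symbol being defined: contributes nothing new
    L is not nullable, so stop
From L → e num:
  - e is a terminal: add 'e' and stop

Collecting: FIRST(L) = { 'e' }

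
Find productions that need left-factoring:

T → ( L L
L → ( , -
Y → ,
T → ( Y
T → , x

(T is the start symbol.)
Left-factoring is needed when two productions for the same non-terminal
share a common prefix on the right-hand side.

Productions for T:
  T → ( L L
  T → ( Y
  T → , x

Found common prefix '(' in productions for T

Answer: Yes, T has productions with common prefix '('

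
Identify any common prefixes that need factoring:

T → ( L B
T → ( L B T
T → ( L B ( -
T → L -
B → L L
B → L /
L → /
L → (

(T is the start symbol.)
Left-factoring is needed when two productions for the same non-terminal
share a common prefix on the right-hand side.

Productions for T:
  T → ( L B
  T → ( L B T
  T → ( L B ( -
  T → L -
Productions for B:
  B → L L
  B → L /
Productions for L:
  L → /
  L → (

Found common prefix '( L B' in productions for T
Found common prefix 'L' in productions for B

Answer: Yes, T has productions with common prefix '( L B'; B has productions with common prefix 'L'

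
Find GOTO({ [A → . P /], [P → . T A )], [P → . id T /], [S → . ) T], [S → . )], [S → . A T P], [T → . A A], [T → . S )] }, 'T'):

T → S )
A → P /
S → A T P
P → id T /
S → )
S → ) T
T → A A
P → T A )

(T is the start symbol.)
GOTO(I, 'T') = CLOSURE({ [A → αX.β] : [A → α.Xβ] ∈ I, X = 'T' })

Items with dot before 'T', with the dot advanced:
  [P → . T A )] → [P → T . A )]
Closure of the advanced items:
  [P → T . A )] has the dot before A: add [A → . P /]
  [A → . P /] has the dot before P: add [P → . id T /], [P → . T A )]
  [P → . T A )] has the dot before T: add [T → . S )], [T → . A A]
  [T → . S )] has the dot before S: add [S → . A T P], [S → . )], [S → . ) T]

GOTO = { [A → . P /], [P → . T A )], [P → . id T /], [P → T . A )], [S → . ) T], [S → . )], [S → . A T P], [T → . A A], [T → . S )] }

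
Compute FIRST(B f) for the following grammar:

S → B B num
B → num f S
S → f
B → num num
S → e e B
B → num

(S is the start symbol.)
FIRST sets of the non-terminals involved (from the grammar, by fixed-point iteration):
  FIRST(B) = { 'num' }

To compute FIRST(B f), process the symbols left to right:
Symbol B is a non-terminal. Add FIRST(B) \ {ε} = { 'num' }
B is not nullable (ε ∉ FIRST(B)), so stop here.
FIRST(B f) = { 'num' }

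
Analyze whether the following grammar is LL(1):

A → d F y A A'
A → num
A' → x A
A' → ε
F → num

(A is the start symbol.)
A grammar is LL(1) if for each non-terminal N with multiple productions, the predict sets of those productions are pairwise disjoint, where PREDICT(N → α) = (FIRST(α) \ {ε}) ∪ (FOLLOW(N) if α ⇒* ε).

Relevant sets:
  FOLLOW(A') = { $, 'x' }

For A:
  PREDICT(A → d F y A A') = { 'd' }
  PREDICT(A → num) = { 'num' }
For A':
  PREDICT(A' → x A) = { 'x' }
  PREDICT(A' → ε) = { $, 'x' }
F has a single production, so nothing to check there.

Conflict found: Predict set conflict for A': { 'x' }
The grammar is NOT LL(1).

Answer: No. Predict set conflict for A': { 'x' }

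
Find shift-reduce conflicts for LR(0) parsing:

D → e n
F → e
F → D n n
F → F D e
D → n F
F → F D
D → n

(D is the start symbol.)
Yes — I3: [D → n .] vs [D → . e n]; I5: [D → n F .] vs [D → . e n]; I6: [F → e .] vs [D → e . n]; I8: [F → F D .] vs [F → F D . e]

Augment with D' → D and build the canonical LR(0) collection (I0 = CLOSURE({[D' → . D]}), then GOTO on every symbol after a dot until no new states appear). It has 12 states:
  I0: { [D → . e n], [D → . n F], [D → . n], [D' → . D] }  — shift
  I1: { [D' → D .] }  — accept
  I2: { [D → e . n] }  — shift
  I3: { [D → . e n], [D → . n F], [D → . n], [D → n . F], [D → n .], [F → . D n n], [F → . F D e], [F → . F D], [F → . e] }  — shift, reduce
  I4: { [F → D . n n] }  — shift
  I5: { [D → . e n], [D → . n F], [D → . n], [D → n F .], [F → F . D e], [F → F . D] }  — shift, reduce
  I6: { [D → e . n], [F → e .] }  — shift, reduce
  I7: { [D → e n .] }  — reduce
  I8: { [F → F D . e], [F → F D .] }  — shift, reduce
  I9: { [F → F D e .] }  — reduce
  I10: { [F → D n . n] }  — shift
  I11: { [F → D n n .] }  — reduce

I3 contains reduce item [D → n .] and shift items [D → . e n], [D → . n], [D → . n F], [F → . e] — shift-reduce conflict.
I5 contains reduce item [D → n F .] and shift items [D → . e n], [D → . n], [D → . n F] — shift-reduce conflict.
I6 contains reduce item [F → e .] and shift item [D → e . n] — shift-reduce conflict.
I8 contains reduce item [F → F D .] and shift item [F → F D . e] — shift-reduce conflict.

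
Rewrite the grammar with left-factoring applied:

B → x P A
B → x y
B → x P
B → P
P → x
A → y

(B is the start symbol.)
B → x B'
B' → P B''
B'' → A
B'' → ε
B' → y
B → P
P → x
A → y

Left-factoring transforms A → αβ₁ | αβ₂ into A → αA' and A' → β₁ | β₂
(α is the longest common prefix among the alternatives). Repeat until
no nonterminal has two alternatives with a common prefix.

Round 1: B has alternatives sharing prefix 'x'. Introduce B': B → x B'
  Add: B' → P A
  Add: B' → y
  Add: B' → P

Round 2: B' has alternatives sharing prefix 'P'. Introduce B'': B' → P B''
  Add: B'' → A
  Add: B'' → ε

No remaining common prefixes — done.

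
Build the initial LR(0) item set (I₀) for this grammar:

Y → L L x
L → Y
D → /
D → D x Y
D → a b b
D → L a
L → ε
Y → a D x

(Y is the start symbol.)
{ [L → . Y], [L → .], [Y → . L L x], [Y → . a D x], [Y' → . Y] }

First, augment the grammar with Y' → Y
I₀ = CLOSURE({ [Y' → . Y] }):
  [Y' → . Y] has the dot before Y: add [Y → . L L x], [Y → . a D x]
  [Y → . L L x] has the dot before L: add [L → . Y], [L → .]
No further items can be added.

I₀ = { [L → . Y], [L → .], [Y → . L L x], [Y → . a D x], [Y' → . Y] }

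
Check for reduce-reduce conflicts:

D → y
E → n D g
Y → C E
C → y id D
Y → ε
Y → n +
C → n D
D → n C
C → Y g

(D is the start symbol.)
No reduce-reduce conflicts

Augment with D' → D and build the canonical LR(0) collection (I0 = CLOSURE({[D' → . D]}), then GOTO on every symbol after a dot until no new states appear). It has 17 states:
  I0: { [D → . n C], [D → . y], [D' → . D] }  — shift
  I1: { [D' → D .] }  — accept
  I2: { [C → . Y g], [C → . n D], [C → . y id D], [D → n . C], [Y → . C E], [Y → . n +], [Y → .] }  — shift, reduce
  I3: { [D → y .] }  — reduce
  I4: { [D → n C .], [E → . n D g], [Y → C . E] }  — shift, reduce
  I5: { [C → Y . g] }  — shift
  I6: { [C → n . D], [D → . n C], [D → . y], [Y → n . +] }  — shift
  I7: { [C → y . id D] }  — shift
  I8: { [C → y id . D], [D → . n C], [D → . y] }  — shift
  I9: { [C → y id D .] }  — reduce
  I10: { [Y → n + .] }  — reduce
  I11: { [C → n D .] }  — reduce
  I12: { [C → Y g .] }  — reduce
  I13: { [Y → C E .] }  — reduce
  I14: { [D → . n C], [D → . y], [E → n . D g] }  — shift
  I15: { [E → n D . g] }  — shift
  I16: { [E → n D g .] }  — reduce

No state contains more than one complete item.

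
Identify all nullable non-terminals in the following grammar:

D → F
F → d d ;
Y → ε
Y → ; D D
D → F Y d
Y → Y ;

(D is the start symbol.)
A non-terminal is nullable if it can derive ε (the empty string): either it has an ε-production, or it has a production whose right-hand side consists entirely of nullable non-terminals.

ε-productions: Y → ε
So Y is immediately nullable.
No further non-terminal can be added: every production for the remaining non-terminals contains a terminal or a non-nullable non-terminal.
Nullable = { 'Y' }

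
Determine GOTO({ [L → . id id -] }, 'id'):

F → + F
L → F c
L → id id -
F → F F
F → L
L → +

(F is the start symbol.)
{ [L → id . id -] }

GOTO(I, 'id') = CLOSURE({ [A → αX.β] : [A → α.Xβ] ∈ I, X = 'id' })

Items with dot before 'id', with the dot advanced:
  [L → . id id -] → [L → id . id -]
Closure adds nothing (no advanced item has the dot before a non-terminal).

GOTO = { [L → id . id -] }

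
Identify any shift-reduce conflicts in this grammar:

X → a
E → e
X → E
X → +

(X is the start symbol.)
No shift-reduce conflicts

A shift-reduce conflict occurs when an LR(0) state has both:
  - a complete (reduce) item [A → α .] (dot at the end), and
  - a shift item [B → β . c γ] (dot before a terminal).

Augment with X' → X and build the canonical LR(0) collection (I0 = CLOSURE({[X' → . X]}), then GOTO on every symbol after a dot until no new states appear). It has 6 states:
  I0: { [E → . e], [X → . +], [X → . E], [X → . a], [X' → . X] }  — shift
  I1: { [X → + .] }  — reduce
  I2: { [X → E .] }  — reduce
  I3: { [X' → X .] }  — accept
  I4: { [X → a .] }  — reduce
  I5: { [E → e .] }  — reduce

No state contains both a complete item and a shift item.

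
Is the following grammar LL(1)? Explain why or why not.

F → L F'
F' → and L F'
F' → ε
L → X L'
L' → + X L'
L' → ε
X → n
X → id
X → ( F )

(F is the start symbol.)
Yes, the grammar is LL(1).

Relevant sets:
  FOLLOW(F') = { $, ')' }
  FOLLOW(L') = { $, ')', 'and' }

For F':
  PREDICT(F' → and L F') = { 'and' }
  PREDICT(F' → ε) = { $, ')' }
For L':
  PREDICT(L' → '+' X L') = { '+' }
  PREDICT(L' → ε) = { $, ')', 'and' }
For X:
  PREDICT(X → n) = { 'n' }
  PREDICT(X → id) = { 'id' }
  PREDICT(X → '(' F ')') = { '(' }
F, L have a single production, so nothing to check there.

All predict sets are disjoint. The grammar IS LL(1).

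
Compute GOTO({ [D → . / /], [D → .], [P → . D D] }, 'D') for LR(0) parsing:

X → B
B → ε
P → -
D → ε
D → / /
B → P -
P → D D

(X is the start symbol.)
{ [D → . / /], [D → .], [P → D . D] }

GOTO(I, 'D') = CLOSURE({ [A → αX.β] : [A → α.Xβ] ∈ I, X = 'D' })

Items with dot before 'D', with the dot advanced:
  [P → . D D] → [P → D . D]
Closure of the advanced items:
  [P → D . D] has the dot before D: add [D → .], [D → . / /]

GOTO = { [D → . / /], [D → .], [P → D . D] }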